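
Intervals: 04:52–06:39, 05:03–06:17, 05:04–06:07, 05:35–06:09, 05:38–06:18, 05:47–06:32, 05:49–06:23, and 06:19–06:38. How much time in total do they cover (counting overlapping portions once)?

1 h 47 min

Merged: 04:52–06:39.
Length: 1 h 47 min.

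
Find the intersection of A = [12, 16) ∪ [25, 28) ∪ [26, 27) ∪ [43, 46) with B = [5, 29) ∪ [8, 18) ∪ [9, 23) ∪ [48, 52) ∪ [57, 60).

[12, 16) ∪ [25, 28)

Merge the first list: [12, 16), [25, 28), [43, 46).
Merge the second list: [5, 29), [48, 52), [57, 60).
[12, 16) overlaps B on [12, 16).
[25, 28) overlaps B on [25, 28).
[43, 46) falls entirely outside B.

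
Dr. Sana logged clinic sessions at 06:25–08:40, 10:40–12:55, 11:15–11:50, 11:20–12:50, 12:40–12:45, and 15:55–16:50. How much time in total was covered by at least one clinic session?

Merged: 06:25–08:40, 10:40–12:55, 15:55–16:50.
Lengths: 2 h 15 min + 2 h 15 min + 55 min = 5 h 25 min.

5 h 25 min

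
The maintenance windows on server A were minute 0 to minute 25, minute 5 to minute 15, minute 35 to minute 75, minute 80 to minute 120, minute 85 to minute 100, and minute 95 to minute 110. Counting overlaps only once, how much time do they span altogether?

Merged: minute 0 to minute 25, minute 35 to minute 75, minute 80 to minute 120.
Lengths: 25 minutes + 40 minutes + 40 minutes = 105 minutes.

105 minutes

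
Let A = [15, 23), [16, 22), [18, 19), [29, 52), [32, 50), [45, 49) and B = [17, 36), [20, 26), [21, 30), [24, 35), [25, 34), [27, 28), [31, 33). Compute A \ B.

A, merged: [15, 23), [29, 52).
B, merged: [17, 36).
[15, 23) \ B = [15, 17).
[29, 52) \ B = [36, 52).

[15, 17) ∪ [36, 52)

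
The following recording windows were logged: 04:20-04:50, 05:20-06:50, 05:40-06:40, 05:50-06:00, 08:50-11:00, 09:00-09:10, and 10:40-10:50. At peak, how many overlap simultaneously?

3

At 05:50, 3 of the intervals are simultaneously active.
No point has more.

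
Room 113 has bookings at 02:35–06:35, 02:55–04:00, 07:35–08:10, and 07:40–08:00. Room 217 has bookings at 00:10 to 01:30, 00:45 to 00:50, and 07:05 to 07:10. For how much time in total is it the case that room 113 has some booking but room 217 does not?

4 h 35 min

Merge the first list: 02:35–06:35, 07:35–08:10.
Merge the second list: 00:10–01:30, 07:05–07:10.
A \ B = 02:35–06:35, 07:35–08:10.
Total: 4 h + 35 min = 4 h 35 min.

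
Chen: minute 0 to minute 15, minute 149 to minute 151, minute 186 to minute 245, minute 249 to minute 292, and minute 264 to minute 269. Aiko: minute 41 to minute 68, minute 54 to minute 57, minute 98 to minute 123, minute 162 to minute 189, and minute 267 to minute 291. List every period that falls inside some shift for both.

A, merged: minute 0 to minute 15, minute 149 to minute 151, minute 186 to minute 245, minute 249 to minute 292.
B, merged: minute 41 to minute 68, minute 98 to minute 123, minute 162 to minute 189, minute 267 to minute 291.
minute 0 to minute 15 meets no B interval.
minute 149 to minute 151 meets no B interval.
minute 186 to minute 245 ∩ B → minute 186 to minute 189.
minute 249 to minute 292 ∩ B → minute 267 to minute 291.

minute 186 to minute 189, minute 267 to minute 291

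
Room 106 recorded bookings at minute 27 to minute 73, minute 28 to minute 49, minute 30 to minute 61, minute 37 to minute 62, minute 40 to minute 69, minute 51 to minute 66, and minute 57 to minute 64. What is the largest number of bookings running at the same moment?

6

At minute 57, 6 of the intervals are simultaneously active.
No point has more.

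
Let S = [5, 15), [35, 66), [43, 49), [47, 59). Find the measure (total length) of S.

41

Merged: [5, 15), [35, 66).
Lengths: 10 + 31 = 41.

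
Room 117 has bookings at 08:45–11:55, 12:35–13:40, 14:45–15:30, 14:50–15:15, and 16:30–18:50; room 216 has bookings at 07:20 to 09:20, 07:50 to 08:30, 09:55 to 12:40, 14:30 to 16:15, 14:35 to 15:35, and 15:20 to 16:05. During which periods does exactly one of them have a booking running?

Merge the first list: 08:45-11:55, 12:35-13:40, 14:45-15:30, 16:30-18:50.
Merge the second list: 07:20-09:20, 09:55-12:40, 14:30-16:15.
Only in the first: 09:20-09:55, 12:40-13:40, 16:30-18:50.
Only in the second: 07:20-08:45, 11:55-12:35, 14:30-14:45, 15:30-16:15.
Together these are the periods covered by exactly one.

07:20-08:45, 09:20-09:55, 11:55-12:35, 12:40-13:40, 14:30-14:45, 15:30-16:15, 16:30-18:50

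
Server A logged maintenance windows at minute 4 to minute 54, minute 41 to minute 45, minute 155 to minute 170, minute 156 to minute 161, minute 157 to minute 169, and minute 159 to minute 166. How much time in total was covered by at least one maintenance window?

65 minutes

Merged: minute 4 to minute 54, minute 155 to minute 170.
Lengths: 50 minutes + 15 minutes = 65 minutes.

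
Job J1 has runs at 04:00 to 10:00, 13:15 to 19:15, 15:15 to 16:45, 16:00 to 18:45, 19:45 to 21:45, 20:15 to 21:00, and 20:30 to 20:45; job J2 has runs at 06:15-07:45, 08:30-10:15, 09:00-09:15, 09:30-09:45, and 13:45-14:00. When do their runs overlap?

06:15-07:45, 08:30-10:00, 13:45-14:00

Merge the first list: 04:00-10:00, 13:15-19:15, 19:45-21:45.
Merge the second list: 06:15-07:45, 08:30-10:15, 13:45-14:00.
04:00-10:00 ∩ B → 06:15-07:45, 08:30-10:00.
13:15-19:15 ∩ B → 13:45-14:00.
19:45-21:45 meets no B interval.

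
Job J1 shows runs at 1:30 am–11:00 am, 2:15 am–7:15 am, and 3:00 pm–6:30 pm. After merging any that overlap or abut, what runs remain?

2:15 am-7:15 am overlaps/touches 1:30 am-11:00 am → extend to 1:30 am-11:00 am.
3:00 pm-6:30 pm is disjoint → start new block.

1:30 am-11:00 am, 3:00 pm-6:30 pm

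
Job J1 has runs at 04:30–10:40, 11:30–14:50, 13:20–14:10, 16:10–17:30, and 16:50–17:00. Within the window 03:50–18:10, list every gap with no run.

03:50-04:30, 10:40-11:30, 14:50-16:10, 17:30-18:10

Covered (merged): 04:30-10:40, 11:30-14:50, 16:10-17:30.
Complement within 03:50-18:10: 03:50-04:30, 10:40-11:30, 14:50-16:10, 17:30-18:10.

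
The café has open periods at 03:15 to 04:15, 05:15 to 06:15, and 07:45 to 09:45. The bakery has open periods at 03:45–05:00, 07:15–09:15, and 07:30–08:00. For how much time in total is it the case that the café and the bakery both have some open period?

2 h

Merge the second list: 03:45-05:00, 07:15-09:15.
A ∩ B = 03:45-04:15, 07:45-09:15.
Total: 30 min + 1 h 30 min = 2 h.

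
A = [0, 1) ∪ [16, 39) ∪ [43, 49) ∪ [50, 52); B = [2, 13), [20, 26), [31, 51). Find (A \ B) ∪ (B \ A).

[0, 1) ∪ [2, 13) ∪ [16, 20) ∪ [26, 31) ∪ [39, 43) ∪ [49, 50) ∪ [51, 52)

Only in the first: [0, 1), [16, 20), [26, 31), [51, 52).
Only in the second: [2, 13), [39, 43), [49, 50).
Together these are the periods covered by exactly one.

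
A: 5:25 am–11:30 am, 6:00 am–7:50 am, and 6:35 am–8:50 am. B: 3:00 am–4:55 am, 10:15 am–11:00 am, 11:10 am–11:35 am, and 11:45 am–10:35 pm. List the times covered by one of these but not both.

A, merged: 5:25 am-11:30 am.
Only in the first: 5:25 am-10:15 am, 11:00 am-11:10 am.
Only in the second: 3:00 am-4:55 am, 11:30 am-11:35 am, 11:45 am-10:35 pm.
Together these are the periods covered by exactly one.

3:00 am-4:55 am, 5:25 am-10:15 am, 11:00 am-11:10 am, 11:30 am-11:35 am, 11:45 am-10:35 pm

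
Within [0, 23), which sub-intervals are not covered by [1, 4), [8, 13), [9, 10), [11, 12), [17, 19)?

[0, 1) ∪ [4, 8) ∪ [13, 17) ∪ [19, 23)

Covered (merged): [1, 4), [8, 13), [17, 19).
Gaps within [0, 23): [0, 1), [4, 8), [13, 17), [19, 23).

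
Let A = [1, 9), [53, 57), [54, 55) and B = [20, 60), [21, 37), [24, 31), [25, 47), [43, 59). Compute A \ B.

First set merges to [1, 9), [53, 57).
Second set merges to [20, 60).
[1, 9) is untouched.
[53, 57) lies entirely inside B → drops out.

[1, 9)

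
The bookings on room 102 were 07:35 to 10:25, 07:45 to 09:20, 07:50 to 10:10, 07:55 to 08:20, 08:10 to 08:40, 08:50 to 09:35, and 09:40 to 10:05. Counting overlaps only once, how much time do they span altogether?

Merged: 07:35–10:25.
Length: 2 h 50 min.

2 h 50 min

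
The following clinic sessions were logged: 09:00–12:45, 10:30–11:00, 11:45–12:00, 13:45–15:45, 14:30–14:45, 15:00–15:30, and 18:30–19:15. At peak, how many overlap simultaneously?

2

At 10:30, 2 of the intervals are simultaneously active.
No point has more.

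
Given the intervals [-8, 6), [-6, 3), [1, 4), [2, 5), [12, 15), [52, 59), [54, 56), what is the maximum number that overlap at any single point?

At 2, 4 of the intervals are simultaneously active.
No point has more.

4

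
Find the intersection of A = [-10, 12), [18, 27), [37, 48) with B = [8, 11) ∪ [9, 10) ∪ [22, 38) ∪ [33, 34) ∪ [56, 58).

Merge the second list: [8, 11), [22, 38), [56, 58).
[-10, 12) ∩ B → [8, 11).
[18, 27) ∩ B → [22, 27).
[37, 48) ∩ B → [37, 38).

[8, 11) ∪ [22, 27) ∪ [37, 38)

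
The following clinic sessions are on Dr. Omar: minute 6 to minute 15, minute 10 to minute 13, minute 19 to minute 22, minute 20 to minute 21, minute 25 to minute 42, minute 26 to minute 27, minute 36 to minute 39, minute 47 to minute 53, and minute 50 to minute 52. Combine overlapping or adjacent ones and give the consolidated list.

minute 6 to minute 15, minute 19 to minute 22, minute 25 to minute 42, minute 47 to minute 53

minute 10 to minute 13 overlaps/touches minute 6 to minute 15 → extend to minute 6 to minute 15.
minute 19 to minute 22 is disjoint → start new block.
minute 20 to minute 21 overlaps/touches minute 19 to minute 22 → extend to minute 19 to minute 22.
minute 25 to minute 42 is disjoint → start new block.
minute 26 to minute 27 overlaps/touches minute 25 to minute 42 → extend to minute 25 to minute 42.
minute 36 to minute 39 overlaps/touches minute 25 to minute 42 → extend to minute 25 to minute 42.
minute 47 to minute 53 is disjoint → start new block.
minute 50 to minute 52 overlaps/touches minute 47 to minute 53 → extend to minute 47 to minute 53.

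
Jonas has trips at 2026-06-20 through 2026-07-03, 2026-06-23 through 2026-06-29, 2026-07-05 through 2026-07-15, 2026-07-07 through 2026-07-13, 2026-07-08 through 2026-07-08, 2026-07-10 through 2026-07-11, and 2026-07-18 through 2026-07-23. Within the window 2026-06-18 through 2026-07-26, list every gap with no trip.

After merging, the occupied span is 2026-06-20 through 2026-07-03, 2026-07-05 through 2026-07-15, 2026-07-18 through 2026-07-23.
Gaps within 2026-06-18 through 2026-07-26: 2026-06-18 through 2026-06-19, 2026-07-04 through 2026-07-04, 2026-07-16 through 2026-07-17, 2026-07-24 through 2026-07-26.

2026-06-18 through 2026-06-19, 2026-07-04 through 2026-07-04, 2026-07-16 through 2026-07-17, 2026-07-24 through 2026-07-26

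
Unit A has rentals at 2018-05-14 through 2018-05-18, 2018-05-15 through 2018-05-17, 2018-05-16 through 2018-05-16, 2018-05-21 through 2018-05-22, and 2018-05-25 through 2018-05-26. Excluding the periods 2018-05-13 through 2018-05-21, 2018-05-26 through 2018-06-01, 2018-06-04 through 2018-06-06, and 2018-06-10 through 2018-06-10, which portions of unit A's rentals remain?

Merge the first list: 2018-05-14 through 2018-05-18, 2018-05-21 through 2018-05-22, 2018-05-25 through 2018-05-26.
2018-05-14 through 2018-05-18: entirely removed.
2018-05-21 through 2018-05-22 \ B = 2018-05-22 through 2018-05-22.
2018-05-25 through 2018-05-26 \ B = 2018-05-25 through 2018-05-25.

2018-05-22 through 2018-05-22, 2018-05-25 through 2018-05-25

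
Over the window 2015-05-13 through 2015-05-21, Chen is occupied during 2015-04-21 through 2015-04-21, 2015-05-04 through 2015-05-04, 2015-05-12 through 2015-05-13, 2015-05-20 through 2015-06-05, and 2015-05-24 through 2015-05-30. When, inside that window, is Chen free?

The merged coverage is 2015-04-21 through 2015-04-21, 2015-05-04 through 2015-05-04, 2015-05-12 through 2015-05-13, 2015-05-20 through 2015-06-05.
Uncovered inside 2015-05-13 through 2015-05-21: 2015-05-14 through 2015-05-19.

2015-05-14 through 2015-05-19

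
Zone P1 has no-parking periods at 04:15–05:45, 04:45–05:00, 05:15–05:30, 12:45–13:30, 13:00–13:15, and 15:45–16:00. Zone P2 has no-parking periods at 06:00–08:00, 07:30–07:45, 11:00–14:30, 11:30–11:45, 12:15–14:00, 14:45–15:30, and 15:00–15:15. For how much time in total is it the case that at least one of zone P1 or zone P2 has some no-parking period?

First set merges to 04:15–05:45, 12:45–13:30, 15:45–16:00.
Second set merges to 06:00–08:00, 11:00–14:30, 14:45–15:30.
A ∪ B = 04:15–05:45, 06:00–08:00, 11:00–14:30, 14:45–15:30, 15:45–16:00.
Total: 1 h 30 min + 2 h + 3 h 30 min + 45 min + 15 min = 8 h.

8 h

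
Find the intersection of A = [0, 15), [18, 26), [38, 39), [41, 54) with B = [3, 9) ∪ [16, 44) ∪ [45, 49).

[0, 15) overlaps B on [3, 9).
[18, 26) overlaps B on [18, 26).
[38, 39) overlaps B on [38, 39).
[41, 54) overlaps B on [41, 44), [45, 49).

[3, 9) ∪ [18, 26) ∪ [38, 39) ∪ [41, 44) ∪ [45, 49)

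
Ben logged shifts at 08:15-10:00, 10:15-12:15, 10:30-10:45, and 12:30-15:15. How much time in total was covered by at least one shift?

Merged: 08:15-10:00, 10:15-12:15, 12:30-15:15.
Lengths: 1 h 45 min + 2 h + 2 h 45 min = 6 h 30 min.

6 h 30 min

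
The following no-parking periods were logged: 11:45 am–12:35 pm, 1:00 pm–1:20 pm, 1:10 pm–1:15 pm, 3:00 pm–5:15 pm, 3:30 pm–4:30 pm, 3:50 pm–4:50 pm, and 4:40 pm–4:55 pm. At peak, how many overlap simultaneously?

Walk the sorted start/end points keeping a running depth.
The depth first hits 3 at 3:50 pm.

3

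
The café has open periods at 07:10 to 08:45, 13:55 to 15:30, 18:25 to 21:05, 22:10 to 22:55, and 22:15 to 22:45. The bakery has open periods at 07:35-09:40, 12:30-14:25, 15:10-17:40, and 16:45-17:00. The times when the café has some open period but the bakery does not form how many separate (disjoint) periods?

4

First set merges to 07:10-08:45, 13:55-15:30, 18:25-21:05, 22:10-22:55.
Second set merges to 07:35-09:40, 12:30-14:25, 15:10-17:40.
A \ B = 07:10-07:35, 14:25-15:10, 18:25-21:05, 22:10-22:55.
That is 4 disjoint pieces.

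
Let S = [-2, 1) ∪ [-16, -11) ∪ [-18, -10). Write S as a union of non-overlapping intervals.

[-18, -10) ∪ [-2, 1)

Sort by start: [-18, -10), [-16, -11), [-2, 1).
[-16, -11) overlaps/touches [-18, -10) → extend to [-18, -10).
[-2, 1) is disjoint → start new block.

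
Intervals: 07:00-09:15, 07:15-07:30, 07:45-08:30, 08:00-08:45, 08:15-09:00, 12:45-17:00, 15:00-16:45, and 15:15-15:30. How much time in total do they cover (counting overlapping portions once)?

6 h 30 min

Merged: 07:00-09:15, 12:45-17:00.
Lengths: 2 h 15 min + 4 h 15 min = 6 h 30 min.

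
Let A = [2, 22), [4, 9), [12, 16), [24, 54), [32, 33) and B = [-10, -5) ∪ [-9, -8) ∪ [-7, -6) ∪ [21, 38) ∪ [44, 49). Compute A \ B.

A, merged: [2, 22), [24, 54).
B, merged: [-10, -5), [21, 38), [44, 49).
[2, 22) with B removed leaves [2, 21).
[24, 54) with B removed leaves [38, 44), [49, 54).

[2, 21) ∪ [38, 44) ∪ [49, 54)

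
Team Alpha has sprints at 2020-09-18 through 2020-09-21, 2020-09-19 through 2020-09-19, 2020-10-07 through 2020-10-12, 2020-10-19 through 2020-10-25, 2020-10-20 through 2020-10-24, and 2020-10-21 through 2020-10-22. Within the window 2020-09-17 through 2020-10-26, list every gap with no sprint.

After merging, the occupied span is 2020-09-18 through 2020-09-21, 2020-10-07 through 2020-10-12, 2020-10-19 through 2020-10-25.
Complement within 2020-09-17 through 2020-10-26: 2020-09-17 through 2020-09-17, 2020-09-22 through 2020-10-06, 2020-10-13 through 2020-10-18, 2020-10-26 through 2020-10-26.

2020-09-17 through 2020-09-17, 2020-09-22 through 2020-10-06, 2020-10-13 through 2020-10-18, 2020-10-26 through 2020-10-26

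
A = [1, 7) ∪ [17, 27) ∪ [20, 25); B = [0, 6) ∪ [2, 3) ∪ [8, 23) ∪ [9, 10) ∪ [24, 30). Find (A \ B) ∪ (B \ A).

[0, 1) ∪ [6, 7) ∪ [8, 17) ∪ [23, 24) ∪ [27, 30)

A, merged: [1, 7), [17, 27).
B, merged: [0, 6), [8, 23), [24, 30).
A but not B: [6, 7), [23, 24).
B but not A: [0, 1), [8, 17), [27, 30).
Combining gives A △ B.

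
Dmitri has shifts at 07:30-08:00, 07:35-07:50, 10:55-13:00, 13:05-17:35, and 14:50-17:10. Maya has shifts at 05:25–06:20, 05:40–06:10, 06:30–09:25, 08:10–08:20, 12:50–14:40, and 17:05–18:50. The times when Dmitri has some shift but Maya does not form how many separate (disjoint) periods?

Merge the first list: 07:30–08:00, 10:55–13:00, 13:05–17:35.
Merge the second list: 05:25–06:20, 06:30–09:25, 12:50–14:40, 17:05–18:50.
A \ B = 10:55–12:50, 14:40–17:05.
That is 2 disjoint pieces.

2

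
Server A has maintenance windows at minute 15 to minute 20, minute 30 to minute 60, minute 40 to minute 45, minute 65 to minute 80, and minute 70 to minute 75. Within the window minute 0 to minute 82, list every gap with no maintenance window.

minute 0 to minute 15, minute 20 to minute 30, minute 60 to minute 65, minute 80 to minute 82

After merging, the occupied span is minute 15 to minute 20, minute 30 to minute 60, minute 65 to minute 80.
Uncovered inside minute 0 to minute 82: minute 0 to minute 15, minute 20 to minute 30, minute 60 to minute 65, minute 80 to minute 82.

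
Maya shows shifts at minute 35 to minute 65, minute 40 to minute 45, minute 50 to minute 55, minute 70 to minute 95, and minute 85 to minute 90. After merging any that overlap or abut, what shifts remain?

minute 40 to minute 45 overlaps/touches minute 35 to minute 65 → extend to minute 35 to minute 65.
minute 50 to minute 55 overlaps/touches minute 35 to minute 65 → extend to minute 35 to minute 65.
minute 70 to minute 95 is disjoint → start new block.
minute 85 to minute 90 overlaps/touches minute 70 to minute 95 → extend to minute 70 to minute 95.

minute 35 to minute 65, minute 70 to minute 95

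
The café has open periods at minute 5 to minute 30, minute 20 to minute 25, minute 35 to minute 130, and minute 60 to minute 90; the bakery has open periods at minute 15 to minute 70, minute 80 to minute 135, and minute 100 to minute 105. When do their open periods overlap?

A, merged: minute 5 to minute 30, minute 35 to minute 130.
B, merged: minute 15 to minute 70, minute 80 to minute 135.
minute 5 to minute 30 meets the second set on minute 15 to minute 30.
minute 35 to minute 130 meets the second set on minute 35 to minute 70, minute 80 to minute 130.

minute 15 to minute 30, minute 35 to minute 70, minute 80 to minute 130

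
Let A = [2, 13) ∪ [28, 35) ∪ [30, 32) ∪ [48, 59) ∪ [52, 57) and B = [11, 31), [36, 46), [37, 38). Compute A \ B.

[2, 11) ∪ [31, 35) ∪ [48, 59)

Merge the first list: [2, 13), [28, 35), [48, 59).
Merge the second list: [11, 31), [36, 46).
[2, 13) \ B = [2, 11).
[28, 35) \ B = [31, 35).
[48, 59): nothing removed.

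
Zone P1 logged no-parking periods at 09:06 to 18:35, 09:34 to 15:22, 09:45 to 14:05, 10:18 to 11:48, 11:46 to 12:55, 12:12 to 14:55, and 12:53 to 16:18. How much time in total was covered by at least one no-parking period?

Merged: 09:06-18:35.
Length: 9 h 29 min.

9 h 29 min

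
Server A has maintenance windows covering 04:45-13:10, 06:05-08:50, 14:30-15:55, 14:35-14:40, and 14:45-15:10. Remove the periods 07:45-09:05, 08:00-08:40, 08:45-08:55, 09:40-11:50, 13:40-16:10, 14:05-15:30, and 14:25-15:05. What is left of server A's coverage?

First set merges to 04:45–13:10, 14:30–15:55.
Second set merges to 07:45–09:05, 09:40–11:50, 13:40–16:10.
04:45–13:10 \ B = 04:45–07:45, 09:05–09:40, 11:50–13:10.
14:30–15:55: entirely removed.

04:45–07:45, 09:05–09:40, 11:50–13:10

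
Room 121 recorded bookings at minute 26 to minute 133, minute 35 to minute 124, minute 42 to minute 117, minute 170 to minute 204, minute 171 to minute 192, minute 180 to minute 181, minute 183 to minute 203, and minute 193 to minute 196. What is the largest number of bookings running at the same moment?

Walk the sorted start/end points keeping a running depth.
The depth first hits 3 at minute 42.

3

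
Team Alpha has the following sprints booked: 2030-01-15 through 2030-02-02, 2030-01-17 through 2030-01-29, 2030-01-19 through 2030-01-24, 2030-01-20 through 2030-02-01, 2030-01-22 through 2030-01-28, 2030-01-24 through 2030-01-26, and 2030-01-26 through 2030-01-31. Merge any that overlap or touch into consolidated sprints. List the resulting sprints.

2030-01-15 through 2030-02-02

2030-01-17 through 2030-01-29 overlaps/touches 2030-01-15 through 2030-02-02 → extend to 2030-01-15 through 2030-02-02.
2030-01-19 through 2030-01-24 overlaps/touches 2030-01-15 through 2030-02-02 → extend to 2030-01-15 through 2030-02-02.
2030-01-20 through 2030-02-01 overlaps/touches 2030-01-15 through 2030-02-02 → extend to 2030-01-15 through 2030-02-02.
2030-01-22 through 2030-01-28 overlaps/touches 2030-01-15 through 2030-02-02 → extend to 2030-01-15 through 2030-02-02.
2030-01-24 through 2030-01-26 overlaps/touches 2030-01-15 through 2030-02-02 → extend to 2030-01-15 through 2030-02-02.
2030-01-26 through 2030-01-31 overlaps/touches 2030-01-15 through 2030-02-02 → extend to 2030-01-15 through 2030-02-02.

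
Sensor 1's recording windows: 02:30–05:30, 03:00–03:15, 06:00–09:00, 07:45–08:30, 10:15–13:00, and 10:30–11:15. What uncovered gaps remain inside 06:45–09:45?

09:00–09:45

After merging, the occupied span is 02:30–05:30, 06:00–09:00, 10:15–13:00.
Uncovered inside 06:45–09:45: 09:00–09:45.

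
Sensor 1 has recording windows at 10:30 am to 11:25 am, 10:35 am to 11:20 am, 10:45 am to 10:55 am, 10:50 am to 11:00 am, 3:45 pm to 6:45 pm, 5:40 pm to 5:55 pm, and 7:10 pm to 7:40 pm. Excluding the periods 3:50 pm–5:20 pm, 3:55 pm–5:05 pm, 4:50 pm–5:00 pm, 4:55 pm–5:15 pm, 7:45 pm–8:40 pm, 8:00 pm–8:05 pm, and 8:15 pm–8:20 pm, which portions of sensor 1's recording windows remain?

10:30 am–11:25 am, 3:45 pm–3:50 pm, 5:20 pm–6:45 pm, 7:10 pm–7:40 pm

First set merges to 10:30 am–11:25 am, 3:45 pm–6:45 pm, 7:10 pm–7:40 pm.
Second set merges to 3:50 pm–5:20 pm, 7:45 pm–8:40 pm.
10:30 am–11:25 am is untouched.
3:45 pm–6:45 pm with B removed leaves 3:45 pm–3:50 pm, 5:20 pm–6:45 pm.
7:10 pm–7:40 pm is untouched.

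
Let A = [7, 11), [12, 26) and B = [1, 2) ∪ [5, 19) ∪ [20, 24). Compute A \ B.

[19, 20) ∪ [24, 26)

[7, 11): entirely removed.
[12, 26) \ B = [19, 20), [24, 26).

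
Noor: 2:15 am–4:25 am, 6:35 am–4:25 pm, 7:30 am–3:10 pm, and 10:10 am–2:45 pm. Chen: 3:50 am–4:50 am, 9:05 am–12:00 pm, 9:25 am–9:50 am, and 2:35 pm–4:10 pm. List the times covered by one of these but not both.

2:15 am-3:50 am, 4:25 am-4:50 am, 6:35 am-9:05 am, 12:00 pm-2:35 pm, 4:10 pm-4:25 pm

A, merged: 2:15 am-4:25 am, 6:35 am-4:25 pm.
B, merged: 3:50 am-4:50 am, 9:05 am-12:00 pm, 2:35 pm-4:10 pm.
Only in the first: 2:15 am-3:50 am, 6:35 am-9:05 am, 12:00 pm-2:35 pm, 4:10 pm-4:25 pm.
Only in the second: 4:25 am-4:50 am.
Together these are the periods covered by exactly one.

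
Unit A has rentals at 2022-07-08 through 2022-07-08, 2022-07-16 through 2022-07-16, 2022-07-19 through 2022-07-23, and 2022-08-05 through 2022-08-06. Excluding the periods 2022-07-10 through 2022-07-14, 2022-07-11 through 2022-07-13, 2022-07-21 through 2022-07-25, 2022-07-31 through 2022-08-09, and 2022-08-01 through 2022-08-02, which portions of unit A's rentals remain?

2022-07-08 through 2022-07-08, 2022-07-16 through 2022-07-16, 2022-07-19 through 2022-07-20

Second set merges to 2022-07-10 through 2022-07-14, 2022-07-21 through 2022-07-25, 2022-07-31 through 2022-08-09.
2022-07-08 through 2022-07-08: nothing removed.
2022-07-16 through 2022-07-16: nothing removed.
2022-07-19 through 2022-07-23 \ B = 2022-07-19 through 2022-07-20.
2022-08-05 through 2022-08-06: entirely removed.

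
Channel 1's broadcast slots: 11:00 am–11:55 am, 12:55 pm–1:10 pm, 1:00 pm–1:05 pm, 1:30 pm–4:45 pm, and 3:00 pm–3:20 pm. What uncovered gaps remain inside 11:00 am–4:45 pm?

After merging, the occupied span is 11:00 am–11:55 am, 12:55 pm–1:10 pm, 1:30 pm–4:45 pm.
Complement within 11:00 am–4:45 pm: 11:55 am–12:55 pm, 1:10 pm–1:30 pm.

11:55 am–12:55 pm, 1:10 pm–1:30 pm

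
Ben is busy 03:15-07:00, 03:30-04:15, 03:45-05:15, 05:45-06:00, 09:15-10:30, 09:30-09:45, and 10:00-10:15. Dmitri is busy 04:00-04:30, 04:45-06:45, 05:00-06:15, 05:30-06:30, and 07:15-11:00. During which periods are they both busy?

A, merged: 03:15–07:00, 09:15–10:30.
B, merged: 04:00–04:30, 04:45–06:45, 07:15–11:00.
03:15–07:00 meets the second set on 04:00–04:30, 04:45–06:45.
09:15–10:30 meets the second set on 09:15–10:30.

04:00–04:30, 04:45–06:45, 09:15–10:30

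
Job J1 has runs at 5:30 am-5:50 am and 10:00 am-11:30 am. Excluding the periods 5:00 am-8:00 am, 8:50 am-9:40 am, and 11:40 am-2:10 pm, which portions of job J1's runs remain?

10:00 am-11:30 am

5:30 am-5:50 am: fully covered by B → removed.
10:00 am-11:30 am: no B overlap → unchanged.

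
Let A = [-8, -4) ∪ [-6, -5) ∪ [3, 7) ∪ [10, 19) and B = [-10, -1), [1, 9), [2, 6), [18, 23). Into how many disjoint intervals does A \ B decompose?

A, merged: [-8, -4), [3, 7), [10, 19).
B, merged: [-10, -1), [1, 9), [18, 23).
A \ B = [10, 18).
That is 1 disjoint piece.

1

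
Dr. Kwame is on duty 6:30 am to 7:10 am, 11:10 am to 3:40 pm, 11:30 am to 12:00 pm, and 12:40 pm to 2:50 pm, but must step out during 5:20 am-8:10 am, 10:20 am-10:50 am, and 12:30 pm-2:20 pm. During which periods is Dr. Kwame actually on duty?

11:10 am–12:30 pm, 2:20 pm–3:40 pm

First set merges to 6:30 am–7:10 am, 11:10 am–3:40 pm.
6:30 am–7:10 am: fully covered by B → removed.
11:10 am–3:40 pm minus B → 11:10 am–12:30 pm, 2:20 pm–3:40 pm.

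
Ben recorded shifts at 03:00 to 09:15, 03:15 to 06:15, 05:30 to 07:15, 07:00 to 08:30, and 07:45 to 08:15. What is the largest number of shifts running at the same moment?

3

Walk the sorted start/end points keeping a running depth.
The depth first hits 3 at 05:30.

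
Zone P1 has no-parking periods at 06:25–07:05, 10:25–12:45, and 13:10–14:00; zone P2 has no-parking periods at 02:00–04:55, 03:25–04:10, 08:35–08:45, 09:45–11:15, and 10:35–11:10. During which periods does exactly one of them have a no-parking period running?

B, merged: 02:00–04:55, 08:35–08:45, 09:45–11:15.
A but not B: 06:25–07:05, 11:15–12:45, 13:10–14:00.
B but not A: 02:00–04:55, 08:35–08:45, 09:45–10:25.
Combining gives A △ B.

02:00–04:55, 06:25–07:05, 08:35–08:45, 09:45–10:25, 11:15–12:45, 13:10–14:00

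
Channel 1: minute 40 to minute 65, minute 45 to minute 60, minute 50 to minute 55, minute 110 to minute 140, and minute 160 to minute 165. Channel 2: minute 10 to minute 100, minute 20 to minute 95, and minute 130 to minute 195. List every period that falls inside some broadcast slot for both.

minute 40 to minute 65, minute 130 to minute 140, minute 160 to minute 165

A, merged: minute 40 to minute 65, minute 110 to minute 140, minute 160 to minute 165.
B, merged: minute 10 to minute 100, minute 130 to minute 195.
minute 40 to minute 65 ∩ B → minute 40 to minute 65.
minute 110 to minute 140 ∩ B → minute 130 to minute 140.
minute 160 to minute 165 ∩ B → minute 160 to minute 165.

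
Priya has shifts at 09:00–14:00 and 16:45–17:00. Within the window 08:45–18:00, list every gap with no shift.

08:45–09:00, 14:00–16:45, 17:00–18:00

The merged coverage is 09:00–14:00, 16:45–17:00.
Complement within 08:45–18:00: 08:45–09:00, 14:00–16:45, 17:00–18:00.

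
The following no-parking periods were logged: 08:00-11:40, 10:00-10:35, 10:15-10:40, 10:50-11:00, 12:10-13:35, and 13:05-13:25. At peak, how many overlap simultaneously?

3

At 10:15, 3 of the intervals are simultaneously active.
No point has more.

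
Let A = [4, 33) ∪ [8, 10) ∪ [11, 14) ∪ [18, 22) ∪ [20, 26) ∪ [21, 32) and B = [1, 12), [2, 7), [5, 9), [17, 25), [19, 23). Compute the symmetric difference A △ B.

[1, 4) ∪ [12, 17) ∪ [25, 33)

A, merged: [4, 33).
B, merged: [1, 12), [17, 25).
A but not B: [12, 17), [25, 33).
B but not A: [1, 4).
Combining gives A △ B.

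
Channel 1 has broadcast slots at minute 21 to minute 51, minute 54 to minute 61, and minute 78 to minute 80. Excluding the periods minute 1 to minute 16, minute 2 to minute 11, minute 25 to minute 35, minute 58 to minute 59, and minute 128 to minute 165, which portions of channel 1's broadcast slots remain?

minute 21 to minute 25, minute 35 to minute 51, minute 54 to minute 58, minute 59 to minute 61, minute 78 to minute 80

Second set merges to minute 1 to minute 16, minute 25 to minute 35, minute 58 to minute 59, minute 128 to minute 165.
minute 21 to minute 51 with B removed leaves minute 21 to minute 25, minute 35 to minute 51.
minute 54 to minute 61 with B removed leaves minute 54 to minute 58, minute 59 to minute 61.
minute 78 to minute 80 is untouched.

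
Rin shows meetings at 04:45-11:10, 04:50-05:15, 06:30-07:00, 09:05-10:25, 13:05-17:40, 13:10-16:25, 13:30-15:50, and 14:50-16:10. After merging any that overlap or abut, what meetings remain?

04:45–11:10, 13:05–17:40

04:50–05:15 overlaps/touches 04:45–11:10 → extend to 04:45–11:10.
06:30–07:00 overlaps/touches 04:45–11:10 → extend to 04:45–11:10.
09:05–10:25 overlaps/touches 04:45–11:10 → extend to 04:45–11:10.
13:05–17:40 is disjoint → start new block.
13:10–16:25 overlaps/touches 13:05–17:40 → extend to 13:05–17:40.
13:30–15:50 overlaps/touches 13:05–17:40 → extend to 13:05–17:40.
14:50–16:10 overlaps/touches 13:05–17:40 → extend to 13:05–17:40.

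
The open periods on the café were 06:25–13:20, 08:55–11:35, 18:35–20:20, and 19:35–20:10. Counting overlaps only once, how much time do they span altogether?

Merged: 06:25-13:20, 18:35-20:20.
Lengths: 6 h 55 min + 1 h 45 min = 8 h 40 min.

8 h 40 min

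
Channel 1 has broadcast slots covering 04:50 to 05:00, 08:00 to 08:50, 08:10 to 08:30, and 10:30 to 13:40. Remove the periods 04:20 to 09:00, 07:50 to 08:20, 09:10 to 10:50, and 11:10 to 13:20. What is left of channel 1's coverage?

Merge the first list: 04:50–05:00, 08:00–08:50, 10:30–13:40.
Merge the second list: 04:20–09:00, 09:10–10:50, 11:10–13:20.
04:50–05:00 lies entirely inside B → drops out.
08:00–08:50 lies entirely inside B → drops out.
10:30–13:40 with B removed leaves 10:50–11:10, 13:20–13:40.

10:50–11:10, 13:20–13:40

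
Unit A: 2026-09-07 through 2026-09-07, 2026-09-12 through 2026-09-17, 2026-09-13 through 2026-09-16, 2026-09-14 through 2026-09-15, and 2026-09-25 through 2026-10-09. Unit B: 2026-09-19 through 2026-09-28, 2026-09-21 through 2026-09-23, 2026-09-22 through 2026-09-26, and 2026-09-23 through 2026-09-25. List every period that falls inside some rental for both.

2026-09-25 through 2026-09-28

A, merged: 2026-09-07 through 2026-09-07, 2026-09-12 through 2026-09-17, 2026-09-25 through 2026-10-09.
B, merged: 2026-09-19 through 2026-09-28.
2026-09-07 through 2026-09-07 meets no B interval.
2026-09-12 through 2026-09-17 meets no B interval.
2026-09-25 through 2026-10-09 ∩ B → 2026-09-25 through 2026-09-28.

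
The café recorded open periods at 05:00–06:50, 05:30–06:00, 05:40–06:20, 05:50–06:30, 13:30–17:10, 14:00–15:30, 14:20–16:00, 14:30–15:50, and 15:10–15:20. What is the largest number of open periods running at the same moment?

Walk the sorted start/end points keeping a running depth.
The depth first hits 5 at 15:10.

5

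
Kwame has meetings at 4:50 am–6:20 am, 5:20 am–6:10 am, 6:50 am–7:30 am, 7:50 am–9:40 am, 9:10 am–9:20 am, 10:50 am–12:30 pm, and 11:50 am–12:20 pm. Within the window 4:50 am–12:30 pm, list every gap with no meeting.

6:20 am-6:50 am, 7:30 am-7:50 am, 9:40 am-10:50 am

Covered (merged): 4:50 am-6:20 am, 6:50 am-7:30 am, 7:50 am-9:40 am, 10:50 am-12:30 pm.
Gaps within 4:50 am-12:30 pm: 6:20 am-6:50 am, 7:30 am-7:50 am, 9:40 am-10:50 am.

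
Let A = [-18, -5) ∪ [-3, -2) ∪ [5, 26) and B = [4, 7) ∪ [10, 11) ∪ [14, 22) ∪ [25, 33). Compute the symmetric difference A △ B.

A \ B = [-18, -5), [-3, -2), [7, 10), [11, 14), [22, 25).
B \ A = [4, 5), [26, 33).
Union of the two gives the symmetric difference.

[-18, -5) ∪ [-3, -2) ∪ [4, 5) ∪ [7, 10) ∪ [11, 14) ∪ [22, 25) ∪ [26, 33)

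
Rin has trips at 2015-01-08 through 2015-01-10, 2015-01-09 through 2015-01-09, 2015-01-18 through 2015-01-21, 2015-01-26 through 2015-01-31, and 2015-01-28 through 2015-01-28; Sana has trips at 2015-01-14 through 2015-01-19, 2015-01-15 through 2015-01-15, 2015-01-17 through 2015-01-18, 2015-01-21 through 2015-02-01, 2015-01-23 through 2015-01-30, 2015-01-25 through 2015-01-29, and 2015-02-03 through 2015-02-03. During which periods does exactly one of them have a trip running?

First set merges to 2015-01-08 through 2015-01-10, 2015-01-18 through 2015-01-21, 2015-01-26 through 2015-01-31.
Second set merges to 2015-01-14 through 2015-01-19, 2015-01-21 through 2015-02-01, 2015-02-03 through 2015-02-03.
A \ B = 2015-01-08 through 2015-01-10, 2015-01-20 through 2015-01-20.
B \ A = 2015-01-14 through 2015-01-17, 2015-01-22 through 2015-01-25, 2015-02-01 through 2015-02-01, 2015-02-03 through 2015-02-03.
Union of the two gives the symmetric difference.

2015-01-08 through 2015-01-10, 2015-01-14 through 2015-01-17, 2015-01-20 through 2015-01-20, 2015-01-22 through 2015-01-25, 2015-02-01 through 2015-02-01, 2015-02-03 through 2015-02-03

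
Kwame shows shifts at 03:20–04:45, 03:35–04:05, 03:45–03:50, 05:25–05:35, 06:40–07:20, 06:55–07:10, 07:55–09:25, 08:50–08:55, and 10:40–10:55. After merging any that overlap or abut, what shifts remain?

03:35–04:05 overlaps/touches 03:20–04:45 → extend to 03:20–04:45.
03:45–03:50 overlaps/touches 03:20–04:45 → extend to 03:20–04:45.
05:25–05:35 is disjoint → start new block.
06:40–07:20 is disjoint → start new block.
06:55–07:10 overlaps/touches 06:40–07:20 → extend to 06:40–07:20.
07:55–09:25 is disjoint → start new block.
08:50–08:55 overlaps/touches 07:55–09:25 → extend to 07:55–09:25.
10:40–10:55 is disjoint → start new block.

03:20–04:45, 05:25–05:35, 06:40–07:20, 07:55–09:25, 10:40–10:55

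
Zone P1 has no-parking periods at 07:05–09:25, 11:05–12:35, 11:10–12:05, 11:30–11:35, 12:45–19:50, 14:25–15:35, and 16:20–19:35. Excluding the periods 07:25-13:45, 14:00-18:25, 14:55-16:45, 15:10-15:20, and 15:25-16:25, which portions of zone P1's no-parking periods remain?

07:05–07:25, 13:45–14:00, 18:25–19:50

A, merged: 07:05–09:25, 11:05–12:35, 12:45–19:50.
B, merged: 07:25–13:45, 14:00–18:25.
07:05–09:25 minus B → 07:05–07:25.
11:05–12:35: fully covered by B → removed.
12:45–19:50 minus B → 13:45–14:00, 18:25–19:50.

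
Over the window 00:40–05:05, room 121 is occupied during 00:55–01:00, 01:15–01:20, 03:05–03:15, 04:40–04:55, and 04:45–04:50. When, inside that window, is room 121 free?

00:40–00:55, 01:00–01:15, 01:20–03:05, 03:15–04:40, 04:55–05:05

Covered (merged): 00:55–01:00, 01:15–01:20, 03:05–03:15, 04:40–04:55.
Gaps within 00:40–05:05: 00:40–00:55, 01:00–01:15, 01:20–03:05, 03:15–04:40, 04:55–05:05.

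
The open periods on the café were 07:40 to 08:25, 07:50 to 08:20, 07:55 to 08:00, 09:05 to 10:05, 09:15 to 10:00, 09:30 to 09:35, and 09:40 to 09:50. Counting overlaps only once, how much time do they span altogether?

1 h 45 min

Merged: 07:40-08:25, 09:05-10:05.
Lengths: 45 min + 1 h = 1 h 45 min.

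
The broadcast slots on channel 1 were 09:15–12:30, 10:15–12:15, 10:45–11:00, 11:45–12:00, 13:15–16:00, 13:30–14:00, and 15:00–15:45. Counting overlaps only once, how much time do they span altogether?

6 h

Merged: 09:15-12:30, 13:15-16:00.
Lengths: 3 h 15 min + 2 h 45 min = 6 h.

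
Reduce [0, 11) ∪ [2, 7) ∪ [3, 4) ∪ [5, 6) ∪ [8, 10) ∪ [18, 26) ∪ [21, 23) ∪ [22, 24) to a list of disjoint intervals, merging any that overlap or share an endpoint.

[0, 11) ∪ [18, 26)

[2, 7) overlaps/touches [0, 11) → extend to [0, 11).
[3, 4) overlaps/touches [0, 11) → extend to [0, 11).
[5, 6) overlaps/touches [0, 11) → extend to [0, 11).
[8, 10) overlaps/touches [0, 11) → extend to [0, 11).
[18, 26) is disjoint → start new block.
[21, 23) overlaps/touches [18, 26) → extend to [18, 26).
[22, 24) overlaps/touches [18, 26) → extend to [18, 26).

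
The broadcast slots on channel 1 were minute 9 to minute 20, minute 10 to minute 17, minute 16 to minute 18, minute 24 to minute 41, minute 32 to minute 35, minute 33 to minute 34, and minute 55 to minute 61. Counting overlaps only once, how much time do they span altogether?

Merged: minute 9 to minute 20, minute 24 to minute 41, minute 55 to minute 61.
Lengths: 11 minutes + 17 minutes + 6 minutes = 34 minutes.

34 minutes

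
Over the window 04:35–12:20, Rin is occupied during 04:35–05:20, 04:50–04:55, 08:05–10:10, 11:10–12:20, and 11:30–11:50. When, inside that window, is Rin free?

Covered (merged): 04:35–05:20, 08:05–10:10, 11:10–12:20.
Complement within 04:35–12:20: 05:20–08:05, 10:10–11:10.

05:20–08:05, 10:10–11:10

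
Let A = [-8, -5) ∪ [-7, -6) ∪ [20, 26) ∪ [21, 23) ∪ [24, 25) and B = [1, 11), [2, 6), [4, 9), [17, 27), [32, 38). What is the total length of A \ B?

A, merged: [-8, -5), [20, 26).
B, merged: [1, 11), [17, 27), [32, 38).
A \ B = [-8, -5).
Total: 3.

3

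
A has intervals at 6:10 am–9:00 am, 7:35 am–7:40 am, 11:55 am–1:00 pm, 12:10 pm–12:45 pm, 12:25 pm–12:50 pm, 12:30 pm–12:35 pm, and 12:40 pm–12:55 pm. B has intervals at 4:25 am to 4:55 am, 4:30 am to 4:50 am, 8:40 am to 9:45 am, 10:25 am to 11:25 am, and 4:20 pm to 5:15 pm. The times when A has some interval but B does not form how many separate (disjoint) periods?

First set merges to 6:10 am-9:00 am, 11:55 am-1:00 pm.
Second set merges to 4:25 am-4:55 am, 8:40 am-9:45 am, 10:25 am-11:25 am, 4:20 pm-5:15 pm.
A \ B = 6:10 am-8:40 am, 11:55 am-1:00 pm.
That is 2 disjoint pieces.

2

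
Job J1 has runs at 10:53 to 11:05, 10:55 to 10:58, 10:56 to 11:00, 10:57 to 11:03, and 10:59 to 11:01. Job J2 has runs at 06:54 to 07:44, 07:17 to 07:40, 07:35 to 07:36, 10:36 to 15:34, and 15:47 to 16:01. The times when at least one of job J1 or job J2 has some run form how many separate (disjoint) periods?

A, merged: 10:53-11:05.
B, merged: 06:54-07:44, 10:36-15:34, 15:47-16:01.
A ∪ B = 06:54-07:44, 10:36-15:34, 15:47-16:01.
That is 3 disjoint pieces.

3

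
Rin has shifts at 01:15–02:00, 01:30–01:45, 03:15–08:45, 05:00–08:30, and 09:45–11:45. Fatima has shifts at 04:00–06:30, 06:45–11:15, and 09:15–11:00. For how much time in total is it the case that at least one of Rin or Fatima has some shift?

9 h 15 min

A, merged: 01:15-02:00, 03:15-08:45, 09:45-11:45.
B, merged: 04:00-06:30, 06:45-11:15.
A ∪ B = 01:15-02:00, 03:15-11:45.
Total: 45 min + 8 h 30 min = 9 h 15 min.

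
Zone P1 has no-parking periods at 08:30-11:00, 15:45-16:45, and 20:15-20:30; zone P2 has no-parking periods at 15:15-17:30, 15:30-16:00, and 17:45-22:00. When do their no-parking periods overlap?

15:45–16:45, 20:15–20:30

Merge the second list: 15:15–17:30, 17:45–22:00.
08:30–11:00: no overlap with the second set.
15:45–16:45 meets the second set on 15:45–16:45.
20:15–20:30 meets the second set on 20:15–20:30.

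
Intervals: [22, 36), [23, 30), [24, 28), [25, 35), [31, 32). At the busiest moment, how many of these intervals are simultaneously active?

4

At 25, 4 of the intervals are simultaneously active.
No point has more.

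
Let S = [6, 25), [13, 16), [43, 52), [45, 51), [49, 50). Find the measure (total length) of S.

28

Merged: [6, 25), [43, 52).
Lengths: 19 + 9 = 28.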